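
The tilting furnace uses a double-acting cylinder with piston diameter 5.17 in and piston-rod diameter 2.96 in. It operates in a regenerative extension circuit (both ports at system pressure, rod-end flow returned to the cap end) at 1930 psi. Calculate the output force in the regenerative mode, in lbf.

With equal pressure on both faces, forces on the annular region cancel; the net push is pressure × rod cross-section.
Rod cross-section A_rod = π/4 × (2.96 in)² = 6.881 in^2
F = P × A_rod

F ≈ 13300 lbf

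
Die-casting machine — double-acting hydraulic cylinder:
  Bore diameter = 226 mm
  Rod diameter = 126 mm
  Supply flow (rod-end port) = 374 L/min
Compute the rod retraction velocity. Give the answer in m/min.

Rod-side annular area A_ann = π/4 × (226² − 126²) = 27650 mm^2
Flow into the rod-end port fills the annular volume.
v = Q / A

v ≈ 13.5 m/min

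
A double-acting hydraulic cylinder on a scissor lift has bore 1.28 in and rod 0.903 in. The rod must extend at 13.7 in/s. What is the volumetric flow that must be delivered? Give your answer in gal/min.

Q ≈ 4.58 gal/min

Cap-side area A_cap = π/4 × (1.28 in)² = 1.287 in^2
Q = A × v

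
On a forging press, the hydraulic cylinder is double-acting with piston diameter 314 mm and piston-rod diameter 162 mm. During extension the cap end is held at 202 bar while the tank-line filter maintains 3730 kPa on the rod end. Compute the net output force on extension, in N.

F ≈ 1.35e6 N

Cap-side area A_cap = π/4 × (314 mm)² = 77440 mm^2
Rod-side annular area A_ann = π/4 × (314² − 162²) = 56830 mm^2
Net thrust = P_cap·A_cap − P_rod·A_ann = 1.564e6 N − 2.120e5 N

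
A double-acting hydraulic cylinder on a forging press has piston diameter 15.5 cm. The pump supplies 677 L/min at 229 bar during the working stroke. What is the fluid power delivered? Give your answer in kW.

Hydraulic power = P × Q

W ≈ 258 kW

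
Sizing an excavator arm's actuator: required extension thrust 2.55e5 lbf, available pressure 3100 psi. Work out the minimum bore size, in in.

D ≈ 10.2 in

Extension force acts on the full piston face: F = P × (π/4)D².
D = √(4F / (πP)) = √(4 × 2.55e5 lbf / (π × 3100 psi))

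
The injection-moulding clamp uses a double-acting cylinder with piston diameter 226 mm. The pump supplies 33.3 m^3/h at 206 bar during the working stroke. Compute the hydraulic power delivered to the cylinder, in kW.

W ≈ 191 kW

Hydraulic power = P × Q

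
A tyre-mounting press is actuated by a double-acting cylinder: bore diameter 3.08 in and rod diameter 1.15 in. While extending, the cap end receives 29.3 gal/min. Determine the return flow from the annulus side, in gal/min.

Cap-side area A_cap = π/4 × (3.08 in)² = 7.451 in^2
Rod-side annular area A_ann = π/4 × (3.08² − 1.15²) = 6.412 in^2
Piston speed v = Q_in/A_cap; rod-end outflow Q_out = v × A_ann = Q_in × A_ann/A_cap.

Q_out ≈ 25.2 gal/min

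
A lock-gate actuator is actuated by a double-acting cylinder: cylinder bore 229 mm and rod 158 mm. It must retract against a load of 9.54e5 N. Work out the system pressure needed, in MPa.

P ≈ 44.2 MPa

Rod-side annular area A_ann = π/4 × (229² − 158²) = 21580 mm^2
Retraction: pressure acts on the annular area.
P = F / A = 9.54e5 N / A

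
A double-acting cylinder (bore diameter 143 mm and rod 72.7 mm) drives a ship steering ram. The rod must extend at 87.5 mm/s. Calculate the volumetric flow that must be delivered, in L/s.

Q ≈ 1.41 L/s

Cap-side area A_cap = π/4 × (143 mm)² = 16060 mm^2
Q = A × v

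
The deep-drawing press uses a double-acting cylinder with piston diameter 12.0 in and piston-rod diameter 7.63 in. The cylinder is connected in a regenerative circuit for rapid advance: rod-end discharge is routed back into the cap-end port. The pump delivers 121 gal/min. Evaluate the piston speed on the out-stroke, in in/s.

v ≈ 10.2 in/s

In regeneration the rod-end outflow joins the pump flow into the cap end, so the net volume the pump must supply per unit advance equals the rod cross-section area.
Rod cross-section A_rod = π/4 × (7.63 in)² = 45.72 in^2
v = Q_pump / A_rod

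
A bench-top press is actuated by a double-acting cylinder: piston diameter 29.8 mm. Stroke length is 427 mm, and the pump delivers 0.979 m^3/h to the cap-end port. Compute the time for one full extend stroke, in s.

Cap-side area A_cap = π/4 × (29.8 mm)² = 697.5 mm^2
Swept volume V = A × L; t = V / Q = A·L / Q

t ≈ 1.10 s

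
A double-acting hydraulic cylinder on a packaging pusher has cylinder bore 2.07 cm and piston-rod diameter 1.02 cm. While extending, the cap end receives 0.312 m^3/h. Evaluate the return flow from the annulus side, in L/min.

Cap-side area A_cap = π/4 × (2.07 cm)² = 3.365 cm^2
Rod-side annular area A_ann = π/4 × (2.07² − 1.02²) = 2.548 cm^2
Piston speed v = Q_in/A_cap; rod-end outflow Q_out = v × A_ann = Q_in × A_ann/A_cap.

Q_out ≈ 3.94 L/min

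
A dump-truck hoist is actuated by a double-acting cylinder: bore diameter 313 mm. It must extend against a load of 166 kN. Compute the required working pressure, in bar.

P ≈ 21.6 bar

Cap-side area A_cap = π/4 × (313 mm)² = 76940 mm^2
P = F / A = 166 kN / A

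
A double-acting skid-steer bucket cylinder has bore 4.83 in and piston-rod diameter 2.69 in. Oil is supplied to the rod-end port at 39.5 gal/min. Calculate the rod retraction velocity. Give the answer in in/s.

Rod-side annular area A_ann = π/4 × (4.83² − 2.69²) = 12.64 in^2
Flow into the rod-end port fills the annular volume.
v = Q / A

v ≈ 12.0 in/s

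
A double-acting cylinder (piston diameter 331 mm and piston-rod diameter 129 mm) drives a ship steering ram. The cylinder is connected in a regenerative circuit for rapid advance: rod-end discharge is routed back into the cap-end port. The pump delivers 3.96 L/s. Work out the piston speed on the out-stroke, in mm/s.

v ≈ 303 mm/s

In regeneration the rod-end outflow joins the pump flow into the cap end, so the net volume the pump must supply per unit advance equals the rod cross-section area.
Rod cross-section A_rod = π/4 × (129 mm)² = 13070 mm^2
v = Q_pump / A_rod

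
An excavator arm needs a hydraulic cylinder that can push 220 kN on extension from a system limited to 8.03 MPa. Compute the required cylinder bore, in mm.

D ≈ 187 mm

Extension force acts on the full piston face: F = P × (π/4)D².
D = √(4F / (πP)) = √(4 × 220 kN / (π × 8.03 MPa))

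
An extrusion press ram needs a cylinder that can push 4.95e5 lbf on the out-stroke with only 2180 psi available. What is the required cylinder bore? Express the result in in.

Extension force acts on the full piston face: F = P × (π/4)D².
D = √(4F / (πP)) = √(4 × 4.95e5 lbf / (π × 2180 psi))

D ≈ 17.0 in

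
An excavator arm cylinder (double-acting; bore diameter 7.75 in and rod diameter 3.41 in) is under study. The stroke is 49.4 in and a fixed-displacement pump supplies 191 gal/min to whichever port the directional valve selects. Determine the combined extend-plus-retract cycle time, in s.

Cap-side area A_cap = π/4 × (7.75 in)² = 47.17 in^2
Rod-side annular area A_ann = π/4 × (7.75² − 3.41²) = 38.04 in^2
t_ext = A_cap·L/Q = 3.169 s
t_ret = A_ann·L/Q = 2.556 s
t_cycle = t_ext + t_ret

t ≈ 5.72 s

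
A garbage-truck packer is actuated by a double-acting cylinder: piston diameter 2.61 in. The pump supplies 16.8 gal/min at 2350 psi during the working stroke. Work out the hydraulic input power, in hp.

W ≈ 23.0 hp

Hydraulic power = P × Q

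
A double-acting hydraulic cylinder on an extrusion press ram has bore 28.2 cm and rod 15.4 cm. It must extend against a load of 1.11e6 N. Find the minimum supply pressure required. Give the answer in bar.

P ≈ 178 bar

Cap-side area A_cap = π/4 × (28.2 cm)² = 624.6 cm^2
P = F / A = 1.11e6 N / A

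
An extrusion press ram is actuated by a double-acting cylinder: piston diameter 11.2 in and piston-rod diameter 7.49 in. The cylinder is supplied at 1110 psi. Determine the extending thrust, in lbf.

Cap-side area A_cap = π/4 × (11.2 in)² = 98.52 in^2
F = P × A_cap = 1110 psi × A_cap

F ≈ 1.09e5 lbf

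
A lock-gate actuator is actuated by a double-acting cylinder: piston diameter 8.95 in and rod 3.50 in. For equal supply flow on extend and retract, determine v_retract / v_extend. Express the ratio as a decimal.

v_ret/v_ext ≈ 1.18

Cap-side area A_cap = π/4 × (8.95 in)² = 62.91 in^2
Rod-side annular area A_ann = π/4 × (8.95² − 3.50²) = 53.29 in^2
For equal Q, v ∝ 1/A, so v_ret/v_ext = A_cap/A_ann.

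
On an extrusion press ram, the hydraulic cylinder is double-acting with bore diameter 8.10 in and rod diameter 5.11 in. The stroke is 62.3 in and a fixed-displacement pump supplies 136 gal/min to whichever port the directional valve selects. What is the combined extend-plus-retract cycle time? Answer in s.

t ≈ 9.82 s

Cap-side area A_cap = π/4 × (8.10 in)² = 51.53 in^2
Rod-side annular area A_ann = π/4 × (8.10² − 5.11²) = 31.02 in^2
t_ext = A_cap·L/Q = 6.131 s
t_ret = A_ann·L/Q = 3.691 s
t_cycle = t_ext + t_ret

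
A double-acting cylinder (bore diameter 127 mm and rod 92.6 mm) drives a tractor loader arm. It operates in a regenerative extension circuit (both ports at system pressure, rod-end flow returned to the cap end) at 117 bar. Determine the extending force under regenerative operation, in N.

F ≈ 78800 N

With equal pressure on both faces, forces on the annular region cancel; the net push is pressure × rod cross-section.
Rod cross-section A_rod = π/4 × (92.6 mm)² = 6735 mm^2
F = P × A_rod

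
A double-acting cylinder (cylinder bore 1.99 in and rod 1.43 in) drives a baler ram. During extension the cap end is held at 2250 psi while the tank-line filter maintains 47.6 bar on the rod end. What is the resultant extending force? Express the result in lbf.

Cap-side area A_cap = π/4 × (1.99 in)² = 3.110 in^2
Rod-side annular area A_ann = π/4 × (1.99² − 1.43²) = 1.504 in^2
Net thrust = P_cap·A_cap − P_rod·A_ann = 6998 lbf − 1038 lbf

F ≈ 5960 lbf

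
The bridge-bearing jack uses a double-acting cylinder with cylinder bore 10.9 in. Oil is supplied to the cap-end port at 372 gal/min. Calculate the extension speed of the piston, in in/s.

Cap-side area A_cap = π/4 × (10.9 in)² = 93.31 in^2
v = Q / A

v ≈ 15.3 in/s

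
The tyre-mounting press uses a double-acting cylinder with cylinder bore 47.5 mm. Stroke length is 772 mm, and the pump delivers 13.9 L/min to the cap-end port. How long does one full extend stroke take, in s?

t ≈ 5.91 s

Cap-side area A_cap = π/4 × (47.5 mm)² = 1772 mm^2
Swept volume V = A × L; t = V / Q = A·L / Q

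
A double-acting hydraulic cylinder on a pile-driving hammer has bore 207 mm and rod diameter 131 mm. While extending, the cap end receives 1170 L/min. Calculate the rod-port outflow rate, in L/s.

Q_out ≈ 11.7 L/s

Cap-side area A_cap = π/4 × (207 mm)² = 33650 mm^2
Rod-side annular area A_ann = π/4 × (207² − 131²) = 20180 mm^2
Piston speed v = Q_in/A_cap; rod-end outflow Q_out = v × A_ann = Q_in × A_ann/A_cap.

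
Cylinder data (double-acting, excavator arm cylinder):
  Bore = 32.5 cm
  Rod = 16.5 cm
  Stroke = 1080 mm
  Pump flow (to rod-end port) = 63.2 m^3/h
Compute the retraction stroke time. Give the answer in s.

t ≈ 3.79 s

Rod-side annular area A_ann = π/4 × (32.5² − 16.5²) = 615.8 cm^2
Swept volume V = A × L; t = V / Q = A·L / Q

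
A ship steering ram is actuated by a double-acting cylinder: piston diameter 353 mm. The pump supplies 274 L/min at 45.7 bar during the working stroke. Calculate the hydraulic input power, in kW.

W ≈ 20.9 kW

Hydraulic power = P × Q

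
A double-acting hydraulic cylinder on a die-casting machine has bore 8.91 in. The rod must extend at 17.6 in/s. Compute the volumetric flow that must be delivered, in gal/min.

Q ≈ 285 gal/min

Cap-side area A_cap = π/4 × (8.91 in)² = 62.35 in^2
Q = A × v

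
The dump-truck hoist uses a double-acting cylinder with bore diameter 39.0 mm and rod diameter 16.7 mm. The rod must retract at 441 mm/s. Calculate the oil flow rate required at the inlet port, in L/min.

Rod-side annular area A_ann = π/4 × (39.0² − 16.7²) = 975.6 mm^2
Q = A × v

Q ≈ 25.8 L/min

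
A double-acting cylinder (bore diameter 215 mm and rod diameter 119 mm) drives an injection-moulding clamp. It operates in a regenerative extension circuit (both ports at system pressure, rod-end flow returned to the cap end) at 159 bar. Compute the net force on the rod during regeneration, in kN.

F ≈ 177 kN

With equal pressure on both faces, forces on the annular region cancel; the net push is pressure × rod cross-section.
Rod cross-section A_rod = π/4 × (119 mm)² = 11120 mm^2
F = P × A_rod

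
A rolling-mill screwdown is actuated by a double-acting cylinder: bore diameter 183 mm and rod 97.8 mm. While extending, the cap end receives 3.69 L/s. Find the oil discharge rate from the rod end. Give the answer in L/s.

Q_out ≈ 2.64 L/s

Cap-side area A_cap = π/4 × (183 mm)² = 26300 mm^2
Rod-side annular area A_ann = π/4 × (183² − 97.8²) = 18790 mm^2
Piston speed v = Q_in/A_cap; rod-end outflow Q_out = v × A_ann = Q_in × A_ann/A_cap.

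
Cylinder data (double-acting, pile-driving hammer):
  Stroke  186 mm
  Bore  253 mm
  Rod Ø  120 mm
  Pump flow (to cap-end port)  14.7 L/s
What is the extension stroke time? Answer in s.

t ≈ 0.636 s

Cap-side area A_cap = π/4 × (253 mm)² = 50270 mm^2
Swept volume V = A × L; t = V / Q = A·L / Q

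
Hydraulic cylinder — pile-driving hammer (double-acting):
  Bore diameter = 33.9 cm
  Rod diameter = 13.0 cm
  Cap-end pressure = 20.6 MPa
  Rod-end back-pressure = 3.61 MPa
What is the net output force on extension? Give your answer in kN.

F ≈ 1580 kN

Cap-side area A_cap = π/4 × (33.9 cm)² = 902.6 cm^2
Rod-side annular area A_ann = π/4 × (33.9² − 13.0²) = 769.9 cm^2
Net thrust = P_cap·A_cap − P_rod·A_ann = 1859 kN − 277.9 kN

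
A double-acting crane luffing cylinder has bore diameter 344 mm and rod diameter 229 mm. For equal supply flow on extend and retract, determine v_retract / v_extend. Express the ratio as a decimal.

Cap-side area A_cap = π/4 × (344 mm)² = 92940 mm^2
Rod-side annular area A_ann = π/4 × (344² − 229²) = 51750 mm^2
For equal Q, v ∝ 1/A, so v_ret/v_ext = A_cap/A_ann.

v_ret/v_ext ≈ 1.80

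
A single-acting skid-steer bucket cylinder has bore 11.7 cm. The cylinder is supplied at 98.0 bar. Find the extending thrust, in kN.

Cap-side area A_cap = π/4 × (11.7 cm)² = 107.5 cm^2
F = P × A_cap = 98.0 bar × A_cap

F ≈ 105 kN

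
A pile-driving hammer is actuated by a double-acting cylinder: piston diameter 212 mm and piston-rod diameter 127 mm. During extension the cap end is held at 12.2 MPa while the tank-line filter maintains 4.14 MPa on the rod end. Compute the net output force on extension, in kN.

Cap-side area A_cap = π/4 × (212 mm)² = 35300 mm^2
Rod-side annular area A_ann = π/4 × (212² − 127²) = 22630 mm^2
Net thrust = P_cap·A_cap − P_rod·A_ann = 430.6 kN − 93.69 kN

F ≈ 337 kN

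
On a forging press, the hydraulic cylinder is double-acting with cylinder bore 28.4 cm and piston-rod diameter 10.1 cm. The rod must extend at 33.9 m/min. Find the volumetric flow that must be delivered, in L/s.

Q ≈ 35.8 L/s

Cap-side area A_cap = π/4 × (28.4 cm)² = 633.5 cm^2
Q = A × v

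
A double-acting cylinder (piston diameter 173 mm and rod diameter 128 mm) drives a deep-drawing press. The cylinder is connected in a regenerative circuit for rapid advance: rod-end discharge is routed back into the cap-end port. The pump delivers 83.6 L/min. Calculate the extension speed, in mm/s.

In regeneration the rod-end outflow joins the pump flow into the cap end, so the net volume the pump must supply per unit advance equals the rod cross-section area.
Rod cross-section A_rod = π/4 × (128 mm)² = 12870 mm^2
v = Q_pump / A_rod

v ≈ 108 mm/s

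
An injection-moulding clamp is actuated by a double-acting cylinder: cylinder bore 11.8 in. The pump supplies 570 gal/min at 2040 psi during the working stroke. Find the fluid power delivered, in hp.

Hydraulic power = P × Q

W ≈ 678 hp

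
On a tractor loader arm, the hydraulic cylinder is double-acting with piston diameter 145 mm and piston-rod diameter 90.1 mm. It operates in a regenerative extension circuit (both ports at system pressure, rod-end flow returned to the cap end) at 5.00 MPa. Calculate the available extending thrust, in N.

F ≈ 31900 N

With equal pressure on both faces, forces on the annular region cancel; the net push is pressure × rod cross-section.
Rod cross-section A_rod = π/4 × (90.1 mm)² = 6376 mm^2
F = P × A_rod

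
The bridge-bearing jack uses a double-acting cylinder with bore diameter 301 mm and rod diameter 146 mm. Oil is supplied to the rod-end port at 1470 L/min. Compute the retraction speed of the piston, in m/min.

v ≈ 27.0 m/min

Rod-side annular area A_ann = π/4 × (301² − 146²) = 54420 mm^2
Flow into the rod-end port fills the annular volume.
v = Q / A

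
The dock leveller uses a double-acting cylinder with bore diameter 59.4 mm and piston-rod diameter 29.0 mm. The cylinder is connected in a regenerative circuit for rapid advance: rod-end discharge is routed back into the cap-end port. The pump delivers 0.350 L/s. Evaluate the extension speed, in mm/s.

In regeneration the rod-end outflow joins the pump flow into the cap end, so the net volume the pump must supply per unit advance equals the rod cross-section area.
Rod cross-section A_rod = π/4 × (29.0 mm)² = 660.5 mm^2
v = Q_pump / A_rod

v ≈ 530 mm/s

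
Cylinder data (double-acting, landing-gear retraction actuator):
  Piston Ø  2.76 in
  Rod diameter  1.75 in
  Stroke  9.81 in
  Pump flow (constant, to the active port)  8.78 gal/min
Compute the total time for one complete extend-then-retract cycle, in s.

Cap-side area A_cap = π/4 × (2.76 in)² = 5.983 in^2
Rod-side annular area A_ann = π/4 × (2.76² − 1.75²) = 3.578 in^2
t_ext = A_cap·L/Q = 1.736 s
t_ret = A_ann·L/Q = 1.038 s
t_cycle = t_ext + t_ret

t ≈ 2.77 s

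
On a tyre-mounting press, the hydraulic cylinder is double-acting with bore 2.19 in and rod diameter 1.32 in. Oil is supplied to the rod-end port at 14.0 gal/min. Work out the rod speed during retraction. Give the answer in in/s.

Rod-side annular area A_ann = π/4 × (2.19² − 1.32²) = 2.398 in^2
Flow into the rod-end port fills the annular volume.
v = Q / A

v ≈ 22.5 in/s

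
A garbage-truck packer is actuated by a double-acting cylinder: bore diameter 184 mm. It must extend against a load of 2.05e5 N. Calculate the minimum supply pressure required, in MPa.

Cap-side area A_cap = π/4 × (184 mm)² = 26590 mm^2
P = F / A = 2.05e5 N / A

P ≈ 7.71 MPa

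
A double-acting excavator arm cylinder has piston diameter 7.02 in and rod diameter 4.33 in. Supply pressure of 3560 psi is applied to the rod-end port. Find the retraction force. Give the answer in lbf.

F ≈ 85400 lbf

Rod-side annular area A_ann = π/4 × (7.02² − 4.33²) = 23.98 in^2
On retraction the pressure acts on the annular area (bore minus rod).
F = P × A_ann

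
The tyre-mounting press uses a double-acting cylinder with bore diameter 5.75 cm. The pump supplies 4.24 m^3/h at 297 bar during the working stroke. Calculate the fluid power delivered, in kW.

Hydraulic power = P × Q

W ≈ 35.0 kW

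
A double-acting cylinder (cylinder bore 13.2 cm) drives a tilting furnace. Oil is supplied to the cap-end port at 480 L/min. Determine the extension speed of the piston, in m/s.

v ≈ 0.585 m/s

Cap-side area A_cap = π/4 × (13.2 cm)² = 136.8 cm^2
v = Q / A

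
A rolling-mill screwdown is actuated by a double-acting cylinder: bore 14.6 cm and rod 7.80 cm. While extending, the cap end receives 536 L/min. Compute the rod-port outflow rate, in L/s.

Cap-side area A_cap = π/4 × (14.6 cm)² = 167.4 cm^2
Rod-side annular area A_ann = π/4 × (14.6² − 7.80²) = 119.6 cm^2
Piston speed v = Q_in/A_cap; rod-end outflow Q_out = v × A_ann = Q_in × A_ann/A_cap.

Q_out ≈ 6.38 L/s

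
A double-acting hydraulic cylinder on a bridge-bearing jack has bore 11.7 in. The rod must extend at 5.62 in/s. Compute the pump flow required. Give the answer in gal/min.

Q ≈ 157 gal/min

Cap-side area A_cap = π/4 × (11.7 in)² = 107.5 in^2
Q = A × v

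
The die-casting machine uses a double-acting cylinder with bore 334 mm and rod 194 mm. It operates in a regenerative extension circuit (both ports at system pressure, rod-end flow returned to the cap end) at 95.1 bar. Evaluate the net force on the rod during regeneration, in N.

With equal pressure on both faces, forces on the annular region cancel; the net push is pressure × rod cross-section.
Rod cross-section A_rod = π/4 × (194 mm)² = 29560 mm^2
F = P × A_rod

F ≈ 2.81e5 N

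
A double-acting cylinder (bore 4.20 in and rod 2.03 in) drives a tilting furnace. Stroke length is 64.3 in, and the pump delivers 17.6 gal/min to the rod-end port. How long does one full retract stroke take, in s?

t ≈ 10.1 s

Rod-side annular area A_ann = π/4 × (4.20² − 2.03²) = 10.62 in^2
Swept volume V = A × L; t = V / Q = A·L / Q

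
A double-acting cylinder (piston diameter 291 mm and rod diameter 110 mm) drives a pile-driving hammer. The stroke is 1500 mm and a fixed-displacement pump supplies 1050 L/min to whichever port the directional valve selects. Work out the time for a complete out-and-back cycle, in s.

Cap-side area A_cap = π/4 × (291 mm)² = 66510 mm^2
Rod-side annular area A_ann = π/4 × (291² − 110²) = 57000 mm^2
t_ext = A_cap·L/Q = 5.701 s
t_ret = A_ann·L/Q = 4.886 s
t_cycle = t_ext + t_ret

t ≈ 10.6 s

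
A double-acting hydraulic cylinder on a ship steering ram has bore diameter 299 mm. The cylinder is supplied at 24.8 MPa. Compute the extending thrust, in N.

F ≈ 1.74e6 N

Cap-side area A_cap = π/4 × (299 mm)² = 70220 mm^2
F = P × A_cap = 24.8 MPa × A_cap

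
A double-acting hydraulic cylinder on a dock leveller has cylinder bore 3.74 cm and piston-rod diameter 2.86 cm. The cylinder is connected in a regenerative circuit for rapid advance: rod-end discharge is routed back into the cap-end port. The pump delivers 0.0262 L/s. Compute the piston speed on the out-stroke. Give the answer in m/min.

v ≈ 2.45 m/min

In regeneration the rod-end outflow joins the pump flow into the cap end, so the net volume the pump must supply per unit advance equals the rod cross-section area.
Rod cross-section A_rod = π/4 × (2.86 cm)² = 6.424 cm^2
v = Q_pump / A_rod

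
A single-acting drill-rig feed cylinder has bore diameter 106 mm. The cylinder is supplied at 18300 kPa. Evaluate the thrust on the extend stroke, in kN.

F ≈ 161 kN

Cap-side area A_cap = π/4 × (106 mm)² = 8825 mm^2
F = P × A_cap = 18300 kPa × A_cap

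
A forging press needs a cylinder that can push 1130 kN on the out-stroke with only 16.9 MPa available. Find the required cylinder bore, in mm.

D ≈ 292 mm

Extension force acts on the full piston face: F = P × (π/4)D².
D = √(4F / (πP)) = √(4 × 1130 kN / (π × 16.9 MPa))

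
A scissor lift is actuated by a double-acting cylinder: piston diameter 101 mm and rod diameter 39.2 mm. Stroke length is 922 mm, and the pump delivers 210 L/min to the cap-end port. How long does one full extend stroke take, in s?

t ≈ 2.11 s

Cap-side area A_cap = π/4 × (101 mm)² = 8012 mm^2
Swept volume V = A × L; t = V / Q = A·L / Q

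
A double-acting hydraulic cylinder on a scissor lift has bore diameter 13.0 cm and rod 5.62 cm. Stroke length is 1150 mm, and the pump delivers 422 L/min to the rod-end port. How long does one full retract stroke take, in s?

t ≈ 1.76 s

Rod-side annular area A_ann = π/4 × (13.0² − 5.62²) = 107.9 cm^2
Swept volume V = A × L; t = V / Q = A·L / Q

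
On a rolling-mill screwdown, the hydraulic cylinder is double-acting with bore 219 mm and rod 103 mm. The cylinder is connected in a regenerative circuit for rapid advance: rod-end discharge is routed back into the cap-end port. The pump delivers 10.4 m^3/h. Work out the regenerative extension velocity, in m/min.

v ≈ 20.8 m/min

In regeneration the rod-end outflow joins the pump flow into the cap end, so the net volume the pump must supply per unit advance equals the rod cross-section area.
Rod cross-section A_rod = π/4 × (103 mm)² = 8332 mm^2
v = Q_pump / A_rod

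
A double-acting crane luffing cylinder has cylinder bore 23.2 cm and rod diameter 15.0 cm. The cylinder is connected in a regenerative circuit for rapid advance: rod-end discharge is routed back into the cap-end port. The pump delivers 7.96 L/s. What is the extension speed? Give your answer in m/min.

v ≈ 27.0 m/min

In regeneration the rod-end outflow joins the pump flow into the cap end, so the net volume the pump must supply per unit advance equals the rod cross-section area.
Rod cross-section A_rod = π/4 × (15.0 cm)² = 176.7 cm^2
v = Q_pump / A_rod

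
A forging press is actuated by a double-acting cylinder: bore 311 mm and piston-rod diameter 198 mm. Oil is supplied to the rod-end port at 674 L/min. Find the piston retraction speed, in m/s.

v ≈ 0.249 m/s

Rod-side annular area A_ann = π/4 × (311² − 198²) = 45170 mm^2
Flow into the rod-end port fills the annular volume.
v = Q / A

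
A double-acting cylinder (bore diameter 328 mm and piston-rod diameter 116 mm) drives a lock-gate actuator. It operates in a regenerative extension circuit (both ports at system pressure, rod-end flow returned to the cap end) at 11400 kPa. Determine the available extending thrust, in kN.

F ≈ 120 kN

With equal pressure on both faces, forces on the annular region cancel; the net push is pressure × rod cross-section.
Rod cross-section A_rod = π/4 × (116 mm)² = 10570 mm^2
F = P × A_rod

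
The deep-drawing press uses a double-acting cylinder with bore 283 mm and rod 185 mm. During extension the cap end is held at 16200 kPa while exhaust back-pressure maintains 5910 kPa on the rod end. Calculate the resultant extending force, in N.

F ≈ 8.06e5 N

Cap-side area A_cap = π/4 × (283 mm)² = 62900 mm^2
Rod-side annular area A_ann = π/4 × (283² − 185²) = 36020 mm^2
Net thrust = P_cap·A_cap − P_rod·A_ann = 1.019e6 N − 2.129e5 N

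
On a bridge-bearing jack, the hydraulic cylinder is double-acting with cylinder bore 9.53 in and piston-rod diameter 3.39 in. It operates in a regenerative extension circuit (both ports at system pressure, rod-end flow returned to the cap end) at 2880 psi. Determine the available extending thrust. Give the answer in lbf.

With equal pressure on both faces, forces on the annular region cancel; the net push is pressure × rod cross-section.
Rod cross-section A_rod = π/4 × (3.39 in)² = 9.026 in^2
F = P × A_rod

F ≈ 26000 lbf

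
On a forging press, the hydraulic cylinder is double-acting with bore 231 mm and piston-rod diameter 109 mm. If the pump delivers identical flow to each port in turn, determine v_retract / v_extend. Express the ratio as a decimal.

v_ret/v_ext ≈ 1.29

Cap-side area A_cap = π/4 × (231 mm)² = 41910 mm^2
Rod-side annular area A_ann = π/4 × (231² − 109²) = 32580 mm^2
For equal Q, v ∝ 1/A, so v_ret/v_ext = A_cap/A_ann.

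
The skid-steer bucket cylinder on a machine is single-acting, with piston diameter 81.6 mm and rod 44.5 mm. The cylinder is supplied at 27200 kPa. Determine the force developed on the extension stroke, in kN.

Cap-side area A_cap = π/4 × (81.6 mm)² = 5230 mm^2
F = P × A_cap = 27200 kPa × A_cap

F ≈ 142 kN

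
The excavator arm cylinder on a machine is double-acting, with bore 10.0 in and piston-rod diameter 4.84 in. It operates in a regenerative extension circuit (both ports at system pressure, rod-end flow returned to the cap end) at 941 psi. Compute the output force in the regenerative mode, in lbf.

F ≈ 17300 lbf

With equal pressure on both faces, forces on the annular region cancel; the net push is pressure × rod cross-section.
Rod cross-section A_rod = π/4 × (4.84 in)² = 18.40 in^2
F = P × A_rod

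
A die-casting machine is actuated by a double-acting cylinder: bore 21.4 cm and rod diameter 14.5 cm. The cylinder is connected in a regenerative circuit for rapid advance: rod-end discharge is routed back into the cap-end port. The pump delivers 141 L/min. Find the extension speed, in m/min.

In regeneration the rod-end outflow joins the pump flow into the cap end, so the net volume the pump must supply per unit advance equals the rod cross-section area.
Rod cross-section A_rod = π/4 × (14.5 cm)² = 165.1 cm^2
v = Q_pump / A_rod

v ≈ 8.54 m/min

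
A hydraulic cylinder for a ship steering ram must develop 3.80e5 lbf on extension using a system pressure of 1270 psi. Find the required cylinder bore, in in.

D ≈ 19.5 in

Extension force acts on the full piston face: F = P × (π/4)D².
D = √(4F / (πP)) = √(4 × 3.80e5 lbf / (π × 1270 psi))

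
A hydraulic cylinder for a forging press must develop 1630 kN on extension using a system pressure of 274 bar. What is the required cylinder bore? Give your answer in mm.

Extension force acts on the full piston face: F = P × (π/4)D².
D = √(4F / (πP)) = √(4 × 1630 kN / (π × 274 bar))

D ≈ 275 mm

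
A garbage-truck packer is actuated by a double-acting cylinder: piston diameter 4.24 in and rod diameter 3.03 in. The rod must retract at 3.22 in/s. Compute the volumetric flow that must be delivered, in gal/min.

Q ≈ 5.78 gal/min

Rod-side annular area A_ann = π/4 × (4.24² − 3.03²) = 6.909 in^2
Q = A × v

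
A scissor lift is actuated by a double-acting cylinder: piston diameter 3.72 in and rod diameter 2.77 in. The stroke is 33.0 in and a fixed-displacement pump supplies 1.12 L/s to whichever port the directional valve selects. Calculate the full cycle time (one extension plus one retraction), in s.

Cap-side area A_cap = π/4 × (3.72 in)² = 10.87 in^2
Rod-side annular area A_ann = π/4 × (3.72² − 2.77²) = 4.842 in^2
t_ext = A_cap·L/Q = 5.248 s
t_ret = A_ann·L/Q = 2.338 s
t_cycle = t_ext + t_ret

t ≈ 7.59 s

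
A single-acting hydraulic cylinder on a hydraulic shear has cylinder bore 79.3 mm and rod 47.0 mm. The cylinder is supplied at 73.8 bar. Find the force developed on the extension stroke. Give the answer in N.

Cap-side area A_cap = π/4 × (79.3 mm)² = 4939 mm^2
F = P × A_cap = 73.8 bar × A_cap

F ≈ 36400 N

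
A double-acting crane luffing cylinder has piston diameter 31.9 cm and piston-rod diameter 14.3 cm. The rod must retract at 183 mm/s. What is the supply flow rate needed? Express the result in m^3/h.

Q ≈ 42.1 m^3/h

Rod-side annular area A_ann = π/4 × (31.9² − 14.3²) = 638.6 cm^2
Q = A × v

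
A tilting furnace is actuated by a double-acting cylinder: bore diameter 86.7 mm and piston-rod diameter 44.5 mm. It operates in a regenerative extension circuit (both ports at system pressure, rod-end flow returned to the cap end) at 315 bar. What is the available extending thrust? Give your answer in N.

F ≈ 49000 N

With equal pressure on both faces, forces on the annular region cancel; the net push is pressure × rod cross-section.
Rod cross-section A_rod = π/4 × (44.5 mm)² = 1555 mm^2
F = P × A_rod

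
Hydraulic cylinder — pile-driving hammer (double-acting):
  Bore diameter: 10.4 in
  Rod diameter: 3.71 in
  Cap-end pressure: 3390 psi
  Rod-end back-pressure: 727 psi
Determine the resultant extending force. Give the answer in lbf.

F ≈ 2.34e5 lbf

Cap-side area A_cap = π/4 × (10.4 in)² = 84.95 in^2
Rod-side annular area A_ann = π/4 × (10.4² − 3.71²) = 74.14 in^2
Net thrust = P_cap·A_cap − P_rod·A_ann = 2.880e5 lbf − 53900 lbf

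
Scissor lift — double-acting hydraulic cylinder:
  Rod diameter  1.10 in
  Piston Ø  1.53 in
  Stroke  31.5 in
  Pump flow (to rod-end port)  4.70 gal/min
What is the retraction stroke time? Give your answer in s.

Rod-side annular area A_ann = π/4 × (1.53² − 1.10²) = 0.8882 in^2
Swept volume V = A × L; t = V / Q = A·L / Q

t ≈ 1.55 s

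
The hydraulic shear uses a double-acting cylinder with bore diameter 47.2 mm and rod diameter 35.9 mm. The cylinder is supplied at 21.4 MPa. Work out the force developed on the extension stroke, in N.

Cap-side area A_cap = π/4 × (47.2 mm)² = 1750 mm^2
F = P × A_cap = 21.4 MPa × A_cap

F ≈ 37400 N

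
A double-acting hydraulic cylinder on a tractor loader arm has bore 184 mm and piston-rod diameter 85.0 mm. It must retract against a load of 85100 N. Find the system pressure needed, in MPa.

Rod-side annular area A_ann = π/4 × (184² − 85.0²) = 20920 mm^2
Retraction: pressure acts on the annular area.
P = F / A = 85100 N / A

P ≈ 4.07 MPa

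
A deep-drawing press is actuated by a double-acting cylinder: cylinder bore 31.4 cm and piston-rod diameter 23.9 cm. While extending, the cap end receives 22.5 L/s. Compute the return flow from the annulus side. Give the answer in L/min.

Q_out ≈ 568 L/min

Cap-side area A_cap = π/4 × (31.4 cm)² = 774.4 cm^2
Rod-side annular area A_ann = π/4 × (31.4² − 23.9²) = 325.7 cm^2
Piston speed v = Q_in/A_cap; rod-end outflow Q_out = v × A_ann = Q_in × A_ann/A_cap.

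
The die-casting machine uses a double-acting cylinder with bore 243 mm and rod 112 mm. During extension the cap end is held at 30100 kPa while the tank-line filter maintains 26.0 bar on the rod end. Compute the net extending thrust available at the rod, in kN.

F ≈ 1300 kN

Cap-side area A_cap = π/4 × (243 mm)² = 46380 mm^2
Rod-side annular area A_ann = π/4 × (243² − 112²) = 36520 mm^2
Net thrust = P_cap·A_cap − P_rod·A_ann = 1396 kN − 94.96 kN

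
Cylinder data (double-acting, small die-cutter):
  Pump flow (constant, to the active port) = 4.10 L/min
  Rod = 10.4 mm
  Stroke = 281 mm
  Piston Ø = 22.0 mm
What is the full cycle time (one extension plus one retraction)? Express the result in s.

t ≈ 2.78 s

Cap-side area A_cap = π/4 × (22.0 mm)² = 380.1 mm^2
Rod-side annular area A_ann = π/4 × (22.0² − 10.4²) = 295.2 mm^2
t_ext = A_cap·L/Q = 1.563 s
t_ret = A_ann·L/Q = 1.214 s
t_cycle = t_ext + t_ret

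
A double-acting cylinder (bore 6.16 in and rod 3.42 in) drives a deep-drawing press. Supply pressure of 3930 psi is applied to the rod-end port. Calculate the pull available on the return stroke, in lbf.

F ≈ 81000 lbf

Rod-side annular area A_ann = π/4 × (6.16² − 3.42²) = 20.62 in^2
On retraction the pressure acts on the annular area (bore minus rod).
F = P × A_ann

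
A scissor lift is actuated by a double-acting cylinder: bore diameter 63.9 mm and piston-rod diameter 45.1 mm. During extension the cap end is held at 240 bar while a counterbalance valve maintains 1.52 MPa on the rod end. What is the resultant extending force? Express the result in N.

Cap-side area A_cap = π/4 × (63.9 mm)² = 3207 mm^2
Rod-side annular area A_ann = π/4 × (63.9² − 45.1²) = 1609 mm^2
Net thrust = P_cap·A_cap − P_rod·A_ann = 76970 N − 2446 N

F ≈ 74500 N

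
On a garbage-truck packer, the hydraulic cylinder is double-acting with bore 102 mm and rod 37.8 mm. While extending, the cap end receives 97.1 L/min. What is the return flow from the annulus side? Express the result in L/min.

Cap-side area A_cap = π/4 × (102 mm)² = 8171 mm^2
Rod-side annular area A_ann = π/4 × (102² − 37.8²) = 7049 mm^2
Piston speed v = Q_in/A_cap; rod-end outflow Q_out = v × A_ann = Q_in × A_ann/A_cap.

Q_out ≈ 83.8 L/min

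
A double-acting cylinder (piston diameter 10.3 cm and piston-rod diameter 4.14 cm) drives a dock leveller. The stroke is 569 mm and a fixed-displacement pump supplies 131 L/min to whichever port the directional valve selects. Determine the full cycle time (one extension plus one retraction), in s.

t ≈ 3.99 s

Cap-side area A_cap = π/4 × (10.3 cm)² = 83.32 cm^2
Rod-side annular area A_ann = π/4 × (10.3² − 4.14²) = 69.86 cm^2
t_ext = A_cap·L/Q = 2.171 s
t_ret = A_ann·L/Q = 1.821 s
t_cycle = t_ext + t_ret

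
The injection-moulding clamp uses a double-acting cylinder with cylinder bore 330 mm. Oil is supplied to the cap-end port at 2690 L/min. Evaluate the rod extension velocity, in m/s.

Cap-side area A_cap = π/4 × (330 mm)² = 85530 mm^2
v = Q / A

v ≈ 0.524 m/s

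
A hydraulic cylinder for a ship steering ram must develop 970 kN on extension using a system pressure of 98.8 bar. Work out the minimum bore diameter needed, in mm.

Extension force acts on the full piston face: F = P × (π/4)D².
D = √(4F / (πP)) = √(4 × 970 kN / (π × 98.8 bar))

D ≈ 354 mm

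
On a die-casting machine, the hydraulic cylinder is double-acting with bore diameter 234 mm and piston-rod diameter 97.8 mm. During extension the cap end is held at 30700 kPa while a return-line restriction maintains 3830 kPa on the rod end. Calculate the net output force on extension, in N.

F ≈ 1.18e6 N

Cap-side area A_cap = π/4 × (234 mm)² = 43010 mm^2
Rod-side annular area A_ann = π/4 × (234² − 97.8²) = 35490 mm^2
Net thrust = P_cap·A_cap − P_rod·A_ann = 1.320e6 N − 1.359e5 N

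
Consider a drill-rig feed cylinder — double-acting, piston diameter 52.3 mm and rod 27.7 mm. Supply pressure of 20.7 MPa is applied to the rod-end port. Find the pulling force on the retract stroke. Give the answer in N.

Rod-side annular area A_ann = π/4 × (52.3² − 27.7²) = 1546 mm^2
On retraction the pressure acts on the annular area (bore minus rod).
F = P × A_ann

F ≈ 32000 N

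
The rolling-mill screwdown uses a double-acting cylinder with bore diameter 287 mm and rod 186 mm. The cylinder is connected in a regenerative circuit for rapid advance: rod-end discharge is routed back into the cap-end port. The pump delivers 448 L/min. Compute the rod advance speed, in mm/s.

v ≈ 275 mm/s

In regeneration the rod-end outflow joins the pump flow into the cap end, so the net volume the pump must supply per unit advance equals the rod cross-section area.
Rod cross-section A_rod = π/4 × (186 mm)² = 27170 mm^2
v = Q_pump / A_rod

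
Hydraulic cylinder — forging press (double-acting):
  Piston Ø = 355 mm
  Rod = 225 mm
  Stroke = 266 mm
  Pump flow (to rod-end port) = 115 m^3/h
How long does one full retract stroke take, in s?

t ≈ 0.493 s

Rod-side annular area A_ann = π/4 × (355² − 225²) = 59220 mm^2
Swept volume V = A × L; t = V / Q = A·L / Q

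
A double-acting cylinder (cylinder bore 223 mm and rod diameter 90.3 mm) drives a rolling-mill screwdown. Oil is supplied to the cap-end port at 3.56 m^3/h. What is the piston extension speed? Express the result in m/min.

Cap-side area A_cap = π/4 × (223 mm)² = 39060 mm^2
v = Q / A

v ≈ 1.52 m/min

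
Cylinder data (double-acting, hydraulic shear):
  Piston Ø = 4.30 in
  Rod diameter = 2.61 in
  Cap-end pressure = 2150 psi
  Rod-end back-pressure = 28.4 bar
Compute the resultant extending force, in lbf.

Cap-side area A_cap = π/4 × (4.30 in)² = 14.52 in^2
Rod-side annular area A_ann = π/4 × (4.30² − 2.61²) = 9.172 in^2
Net thrust = P_cap·A_cap − P_rod·A_ann = 31220 lbf − 3778 lbf

F ≈ 27400 lbf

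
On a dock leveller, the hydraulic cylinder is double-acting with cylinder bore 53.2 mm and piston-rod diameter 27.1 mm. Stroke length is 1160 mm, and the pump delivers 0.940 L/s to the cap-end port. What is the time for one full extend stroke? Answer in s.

t ≈ 2.74 s

Cap-side area A_cap = π/4 × (53.2 mm)² = 2223 mm^2
Swept volume V = A × L; t = V / Q = A·L / Q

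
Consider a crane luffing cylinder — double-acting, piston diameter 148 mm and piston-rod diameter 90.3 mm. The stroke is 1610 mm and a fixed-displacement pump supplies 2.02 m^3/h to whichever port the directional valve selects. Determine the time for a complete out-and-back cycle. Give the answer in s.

Cap-side area A_cap = π/4 × (148 mm)² = 17200 mm^2
Rod-side annular area A_ann = π/4 × (148² − 90.3²) = 10800 mm^2
t_ext = A_cap·L/Q = 49.36 s
t_ret = A_ann·L/Q = 30.99 s
t_cycle = t_ext + t_ret

t ≈ 80.3 s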